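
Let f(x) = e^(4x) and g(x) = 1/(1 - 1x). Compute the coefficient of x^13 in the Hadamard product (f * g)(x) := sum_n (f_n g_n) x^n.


Expanding: f_k = 4^k/k! (from e^(4x)) and g_k = 1^k (from 1/(1 - 1x)). So the Hadamard coefficient (f * g)_k = 4^k 1^k / k! = (4)^k / k!.
For k = 13: 4^13/13! = 67108864/6227020800 = 65536/6081075.

65536/6081075


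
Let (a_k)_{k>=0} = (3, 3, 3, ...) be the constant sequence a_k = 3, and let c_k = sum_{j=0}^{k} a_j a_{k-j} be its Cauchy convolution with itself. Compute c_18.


Since a_j = 3 for all j >= 0, the convolution sum becomes
c_k = sum_{j=0}^{k} 3 * 3 = 9 * (k + 1).
Equivalently, the generating function of (a_k) is 3/(1 - x) and its square is 9/(1 - x)^2 = sum_{k>=0} 9(k + 1) x^k.
For k = 18: 9 * 19 = 171.

171


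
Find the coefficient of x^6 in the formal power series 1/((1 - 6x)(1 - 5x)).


By partial fractions or Cauchy convolution:
The coefficient equals sum_{k=0}^{6} 6^k * 5^(6-k).
= 201811

201811


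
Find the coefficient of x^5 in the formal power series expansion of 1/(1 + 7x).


Write 1/(1 + c x) = 1/(1 - (-c) x) and apply the geometric-series identity
1/(1 - y) = sum_{k>=0} y^k to get 1/(1 + c x) = sum_{k>=0} (-c)^k x^k.
So the coefficient of x^k is (-c)^k = (-1)^k * c^k.
Here c = 7 and k = 5:
(-7)^5 = -1 * 16807 = -16807

-16807


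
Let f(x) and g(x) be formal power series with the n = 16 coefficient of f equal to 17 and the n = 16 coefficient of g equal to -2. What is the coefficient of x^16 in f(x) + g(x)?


Addition of formal power series is termwise.
The coefficient of x^16 in f + g = 17 + -2
= 15

15


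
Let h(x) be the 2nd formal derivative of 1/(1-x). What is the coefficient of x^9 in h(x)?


Differentiating 2 times: d^2/dx^2 [1/(1-x)] = 2!/(1-x)^3.
The expansion 1/(1-x)^3 = sum_{k>=0} C(k+2, 2) x^k, so the coefficient of x^n in 2!/(1-x)^3 is 2! * C(n+2, 2).
For n = 9: 2 * C(11, 2) = 2 * 55 = 110

110


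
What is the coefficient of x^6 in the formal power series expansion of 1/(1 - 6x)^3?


The general identity 1/(1 - c x)^r = sum_{k>=0} c^k C(k + r - 1, r - 1) x^k follows by substituting y = c x into 1/(1 - y)^r = sum_{k>=0} C(k + r - 1, r - 1) y^k.
For c = 6, r = 3, k = 6:
6^6 * C(8, 2) = 46656 * 28 = 1306368.

1306368


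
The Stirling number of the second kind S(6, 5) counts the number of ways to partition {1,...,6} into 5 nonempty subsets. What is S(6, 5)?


Using the explicit formula S(n,k) = (1/k!) sum_{j=0}^{k} (-1)^(k-j) C(k,j) j^n:
S(6, 5) = 15
Equivalently, S(n,k) is n! times the coefficient of x^n in the EGF (e^x - 1)^k / k!.

15


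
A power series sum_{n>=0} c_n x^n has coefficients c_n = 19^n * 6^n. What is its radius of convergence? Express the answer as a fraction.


By the root test (Cauchy-Hadamard), the radius is R = 1 / limsup_n |c_n|^(1/n).
Here |c_n|^(1/n) = (19^n * 6^n)^(1/n) = 19 * 6 = 114 for all n.
So R = 1/114 = 1/114.

1/114


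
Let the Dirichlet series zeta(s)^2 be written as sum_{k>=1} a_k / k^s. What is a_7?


The Dirichlet convolution of the constant function 1 with itself gives (1 * 1)(k) = sum_{d | k} 1 = d(k), the number of positive divisors of k.
Since zeta(s) = sum_{k>=1} 1/k^s, we have zeta(s)^2 = sum_{k>=1} d(k)/k^s, so a_k = d(k).
For k = 7: the divisors are 1, 7.
Count = 2.

2


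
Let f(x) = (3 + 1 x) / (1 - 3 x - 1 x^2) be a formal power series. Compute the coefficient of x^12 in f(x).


Write f(x) = sum_{k>=0} a_k x^k. Multiplying both sides by 1 - 3 x - 1 x^2 gives
(1 - 3 x - 1 x^2) sum_{k>=0} a_k x^k = 3 + 1 x.
Matching coefficients:
 x^0: a_0 = 3
 x^1: a_1 - 3 a_0 = 1  =>  a_1 = 3*3 + 1 = 10
 x^k (k >= 2): a_k = 3 a_{k-1} + 1 a_{k-2}.
Iterating: a_2 = 33, a_3 = 109, a_4 = 360, a_5 = 1189, a_6 = 3927, a_7 = 12970, a_8 = 42837, a_9 = 141481, a_10 = 467280, a_11 = 1543321, a_12 = 5097243.
So the coefficient of x^12 is 5097243.

5097243


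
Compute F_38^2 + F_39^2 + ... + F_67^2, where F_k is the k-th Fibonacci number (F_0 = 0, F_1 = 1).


There is a standard identity sum_{k=0}^{N} F_k^2 = F_N * F_{N+1} (proved inductively from the telescoping relation F_k^2 = F_k F_{k+1} - F_{k-1} F_k). Then
sum_{k=38}^{67} F_k^2 = F_67 F_68 - F_37 F_38.
Computing: F_67 = 44945570212853, F_68 = 72723460248141, F_37 = 24157817, F_38 = 39088169.
Sum = 44945570212853 * 72723460248141 - 24157817 * 39088169 = 3268597388703501084733989200.

3268597388703501084733989200


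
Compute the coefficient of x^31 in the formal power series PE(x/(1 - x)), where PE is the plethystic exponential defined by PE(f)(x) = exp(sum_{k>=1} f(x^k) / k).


For f(x) = x/(1 - x) we have
sum_{k>=1} f(x^k) / k = sum_{k>=1} (1/k) * x^k / (1 - x^k) = sum_{k, m >= 1} x^(k m) / k,
which after exponentiating simplifies to
PE(x/(1 - x)) = prod_{k>=1} 1 / (1 - x^k).
This is the generating function for the partition function p(n), so the coefficient of x^31 is p(31).
Computing p(31) by dynamic programming over parts 1, 2, ..., 31: p(31) = 6842.

6842


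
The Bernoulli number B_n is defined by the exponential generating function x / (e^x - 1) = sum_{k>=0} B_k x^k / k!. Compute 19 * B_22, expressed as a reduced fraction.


Bernoulli numbers can also be computed recursively via B_0 = 1 and sum_{j=0}^{m} C(m+1, j) B_j = 0 for m >= 1. Odd-index Bernoulli numbers vanish for k >= 3.
Computing B_22 = 854513/138, so 19 * B_22 = 19 * 854513/138 = 16235747/138.

16235747/138


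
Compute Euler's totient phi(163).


phi(n) counts integers in [1, n] coprime to n. Using the multiplicative formula phi(n) = n * prod_{p | n} (1 - 1/p):
163 = 163, so
phi(163) = 163 * (1 - 1/163) = 162.

162


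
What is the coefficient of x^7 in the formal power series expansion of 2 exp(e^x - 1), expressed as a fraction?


exp(e^x - 1) is the exponential generating function for the Bell numbers Bell_k: exp(e^x - 1) = sum_{k>=0} Bell_k x^k / k!.
So the coefficient of x^7 in 2 exp(e^x - 1) is 2 Bell_7 / 7!.
Computing: Bell_7 = 877 and 7! = 5040, giving
2 * 877/5040 = 877/2520.

877/2520


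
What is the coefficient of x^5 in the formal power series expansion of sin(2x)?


The Maclaurin series is sin(t) = sum_{k>=0} (-1)^k t^(2k+1) / (2k+1)!, so substituting t = 2x, only odd powers of x are nonzero, with coefficient of x^(2k+1) equal to (-1)^k 2^(2k+1) / (2k+1)!.
Write 5 = 2*2 + 1, giving the coefficient (-1)^2 * 2^5 / 5! = 32/120 = 4/15.

4/15


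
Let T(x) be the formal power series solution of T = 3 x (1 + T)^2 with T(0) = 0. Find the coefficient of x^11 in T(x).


Apply the Lagrange inversion formula: if T = 3 x * phi(T) with phi(t) = (1 + t)^2, then [x^n] T = 3^n * (1/n) [t^(n-1)] phi(t)^n = 3^n * (1/n) [t^(n-1)] (1 + t)^(2n) = 3^n * (1/n) C(2n, n-1).
Using the identity C(2n, n-1) = C(2n, n) * n / (n+1), the unscaled factor equals C(2n, n) / (n+1) = C_n, the n-th Catalan number.
For n = 11: C_11 = C(22, 11) / 12 = 705432/12 = 58786.
With the 3^11 = 177147 factor, the coefficient is 177147 * 58786 = 10413763542.

10413763542


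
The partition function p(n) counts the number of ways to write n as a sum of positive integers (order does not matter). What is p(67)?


Using the generating function prod_{k>=1} 1/(1-x^k), we compute p(67).
By dynamic programming over parts 1 through 67:
p(67) = 2679689

2679689


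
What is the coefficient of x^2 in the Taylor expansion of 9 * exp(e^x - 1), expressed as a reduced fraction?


exp(e^x - 1) = sum_{k>=0} Bell_k x^k / k!, where Bell_k is the k-th Bell number.
So the coefficient of x^2 is 9 * Bell_2 / 2!.
Computing: Bell_2 = 2 and 2! = 2, giving
9 * 2/2 = 9.

9


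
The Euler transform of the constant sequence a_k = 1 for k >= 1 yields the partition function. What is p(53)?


The Euler transform converts the sequence a_k = 1 into the number of integer partitions.
Using the recurrence or dynamic programming:
p(53) = 329931

329931


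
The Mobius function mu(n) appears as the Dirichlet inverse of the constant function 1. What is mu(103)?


103 = 103 (all distinct primes).
mu(103) = (-1)^1 = -1

-1


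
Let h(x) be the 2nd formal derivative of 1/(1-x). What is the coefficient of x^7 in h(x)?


Differentiating 2 times: d^2/dx^2 [1/(1-x)] = 2!/(1-x)^3.
The expansion 1/(1-x)^3 = sum_{k>=0} C(k+2, 2) x^k, so the coefficient of x^n in 2!/(1-x)^3 is 2! * C(n+2, 2).
For n = 7: 2 * C(9, 2) = 2 * 36 = 72

72


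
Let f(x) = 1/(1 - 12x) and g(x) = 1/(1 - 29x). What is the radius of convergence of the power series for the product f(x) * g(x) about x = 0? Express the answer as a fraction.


The radius of 1/(1 - 12x) is 1/12 (nearest singularity at x = 1/12), and the radius of 1/(1 - 29x) is 1/29.
The product f(x)*g(x) = 1/((1 - 12x)(1 - 29x)) has singularities at both 1/12 and 1/29, so its radius of convergence is the distance to the nearest one:
min(1/12, 1/29) = 1/29.

1/29


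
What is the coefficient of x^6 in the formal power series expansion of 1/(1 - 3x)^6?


The general identity 1/(1 - c x)^r = sum_{k>=0} c^k C(k + r - 1, r - 1) x^k follows by substituting y = c x into 1/(1 - y)^r = sum_{k>=0} C(k + r - 1, r - 1) y^k.
For c = 3, r = 6, k = 6:
3^6 * C(11, 5) = 729 * 462 = 336798.

336798


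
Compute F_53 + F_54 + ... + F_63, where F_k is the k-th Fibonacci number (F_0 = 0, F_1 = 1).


Use the identity sum_{k=0}^{N} F_k = F_{N+2} - 1 (which follows from F_{k+2} - F_{k+1} = F_k). Then
sum_{k=53}^{63} F_k = (F_{65} - 1) - (F_{54} - 1) = F_{65} - F_{54}.
Computing: F_{65} = 17167680177565, F_{54} = 86267571272, so
Sum = 17167680177565 - 86267571272 = 17081412606293.

17081412606293


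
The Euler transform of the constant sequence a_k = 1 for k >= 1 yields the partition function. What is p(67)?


The Euler transform converts the sequence a_k = 1 into the number of integer partitions.
Using the recurrence or dynamic programming:
p(67) = 2679689

2679689


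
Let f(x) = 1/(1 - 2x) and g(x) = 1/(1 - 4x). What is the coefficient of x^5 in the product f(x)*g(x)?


The coefficient of x^n in f*g is the Cauchy product: sum_{k=0}^{n} a^k * b^(n-k).
With a=2, b=4, n=5:
sum_{k=0}^{5} 2^k * 4^(5-k)
= 2016

2016


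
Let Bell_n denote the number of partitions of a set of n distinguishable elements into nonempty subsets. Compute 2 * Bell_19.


Bell_19 can be computed from the Bell triangle or from Dobinski's identity Bell_n = (1/e) * sum_{k>=0} k^n / k!.
Computing Bell_19 = 5832742205057.
Then 2 * 5832742205057 = 11665484410114.

11665484410114


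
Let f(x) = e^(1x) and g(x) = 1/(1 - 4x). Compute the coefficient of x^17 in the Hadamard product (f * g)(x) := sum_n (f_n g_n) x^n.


Expanding: f_k = 1^k/k! (from e^(1x)) and g_k = 4^k (from 1/(1 - 4x)). So the Hadamard coefficient (f * g)_k = 1^k 4^k / k! = (4)^k / k!.
For k = 17: 4^17/17! = 17179869184/355687428096000 = 524288/10854718875.

524288/10854718875


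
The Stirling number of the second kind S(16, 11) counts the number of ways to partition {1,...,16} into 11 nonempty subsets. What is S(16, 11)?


Using the explicit formula S(n,k) = (1/k!) sum_{j=0}^{k} (-1)^(k-j) C(k,j) j^n:
S(16, 11) = 28936908
Equivalently, S(n,k) is n! times the coefficient of x^n in the EGF (e^x - 1)^k / k!.

28936908


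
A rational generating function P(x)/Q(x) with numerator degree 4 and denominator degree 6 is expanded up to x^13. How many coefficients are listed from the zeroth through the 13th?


Expanding up to x^13 gives the coefficients for x^0, x^1, ..., x^13.
That is 13 + 1 = 14 coefficients in total.

14


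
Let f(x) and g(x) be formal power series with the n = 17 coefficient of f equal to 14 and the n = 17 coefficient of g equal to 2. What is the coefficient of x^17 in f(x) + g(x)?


Addition of formal power series is termwise.
The coefficient of x^17 in f + g = 14 + 2
= 16

16


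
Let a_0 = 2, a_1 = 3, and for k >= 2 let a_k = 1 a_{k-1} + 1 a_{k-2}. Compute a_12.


Iterating the recurrence forward:
a_0 = 2
a_1 = 3
a_2 = 1*3 + 1*2 = 5
a_3 = 1*5 + 1*3 = 8
a_4 = 1*8 + 1*5 = 13
a_5 = 1*13 + 1*8 = 21
a_6 = 1*21 + 1*13 = 34
a_7 = 1*34 + 1*21 = 55
a_8 = 1*55 + 1*34 = 89
a_9 = 1*89 + 1*55 = 144
a_10 = 1*144 + 1*89 = 233
a_11 = 1*233 + 1*144 = 377
a_12 = 1*377 + 1*233 = 610
So a_12 = 610.

610


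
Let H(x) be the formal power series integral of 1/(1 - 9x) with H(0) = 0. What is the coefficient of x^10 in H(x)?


1/(1 - 9x) = sum_{k>=0} 9^k x^k. Integrating termwise with H(0) = 0:
H(x) = sum_{k>=0} 9^k x^(k+1) / (k+1) = sum_{m>=1} 9^(m-1) x^m / m.
For m = 10: 9^9/10 = 387420489/10 = 387420489/10.

387420489/10


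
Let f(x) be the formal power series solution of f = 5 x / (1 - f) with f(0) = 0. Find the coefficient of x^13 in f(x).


Apply Lagrange inversion: f = 5 x * phi(f) with phi(t) = 1/(1 - t), so
[x^n] f = 5^n * (1/n) [t^(n-1)] phi(t)^n = 5^n * (1/n) [t^(n-1)] (1 - t)^(-n) = 5^n * (1/n) C(2n - 2, n - 1) = 5^n * C_{n-1}.
For n = 13: C_12 = C(24, 12) / 13 = 2704156/13 = 208012.
With the 5^13 = 1220703125 factor, the coefficient is 1220703125 * 208012 = 253920898437500.

253920898437500


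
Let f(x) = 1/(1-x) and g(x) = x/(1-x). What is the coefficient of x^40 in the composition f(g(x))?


First simplify the composition: f(g(x)) = 1/(1 - x/(1-x)) = (1-x)/((1-x) - x) = (1-x)/(1-2x).
Now extract the coefficient. Write (1-x)/(1-2x) = 1/(1-2x) - x/(1-2x).
The coefficient of x^n in 1/(1-2x) is 2^n, and in x/(1-2x) is 2^(n-1) (for n >= 1).
So the coefficient of x^40 is 2^40 - 2^39 = 1099511627776 - 549755813888 = 549755813888.

549755813888


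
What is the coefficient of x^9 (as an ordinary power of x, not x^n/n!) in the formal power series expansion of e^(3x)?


The exponential series is e^y = sum_{k>=0} y^k / k!. Substituting y = 3x gives
e^(3x) = sum_{k>=0} 3^k x^k / k!.
So the coefficient of x^n is a^n/n! with a = 3, n = 9:
3^9 / 9! = 19683/362880 = 243/4480

243/4480


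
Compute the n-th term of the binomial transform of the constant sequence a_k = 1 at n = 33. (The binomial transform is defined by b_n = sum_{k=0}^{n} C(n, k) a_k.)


With a_k = 1 for all k, b_n = sum_{k=0}^{n} C(n, k) = 2^n by the binomial theorem.
For n = 33: 2^33 = 8589934592.

8589934592


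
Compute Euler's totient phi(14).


phi(n) counts integers in [1, n] coprime to n. Using the multiplicative formula phi(n) = n * prod_{p | n} (1 - 1/p):
14 = 2 * 7, so
phi(14) = 14 * (1 - 1/2) * (1 - 1/7) = 6.

6


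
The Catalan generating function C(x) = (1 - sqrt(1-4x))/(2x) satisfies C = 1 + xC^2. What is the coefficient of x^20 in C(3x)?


Substituting x -> 3x scales the n-th coefficient by 3^n, so [x^20] C(3x) = 3^20 * C_20.
C_20 = C(2*20, 20)/(21) = 137846528820/21 = 6564120420.
So 3^20 * 6564120420 = 3486784401 * 6564120420 = 22887672686741568420.

22887672686741568420


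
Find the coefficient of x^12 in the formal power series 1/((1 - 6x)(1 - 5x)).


By partial fractions or Cauchy convolution:
The coefficient equals sum_{k=0}^{12} 6^k * 5^(12-k).
= 11839990891

11839990891


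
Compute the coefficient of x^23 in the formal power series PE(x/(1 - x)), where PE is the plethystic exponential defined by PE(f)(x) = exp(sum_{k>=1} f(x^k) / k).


For f(x) = x/(1 - x) we have
sum_{k>=1} f(x^k) / k = sum_{k>=1} (1/k) * x^k / (1 - x^k) = sum_{k, m >= 1} x^(k m) / k,
which after exponentiating simplifies to
PE(x/(1 - x)) = prod_{k>=1} 1 / (1 - x^k).
This is the generating function for the partition function p(n), so the coefficient of x^23 is p(23).
Computing p(23) by dynamic programming over parts 1, 2, ..., 23: p(23) = 1255.

1255


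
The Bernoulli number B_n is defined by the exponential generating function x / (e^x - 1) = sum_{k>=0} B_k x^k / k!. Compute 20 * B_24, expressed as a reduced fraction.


Bernoulli numbers can also be computed recursively via B_0 = 1 and sum_{j=0}^{m} C(m+1, j) B_j = 0 for m >= 1. Odd-index Bernoulli numbers vanish for k >= 3.
Computing B_24 = -236364091/2730, so 20 * B_24 = 20 * -236364091/2730 = -472728182/273.

-472728182/273


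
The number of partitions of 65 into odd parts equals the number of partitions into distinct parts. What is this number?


Computing partitions of 65 into odd parts (1, 3, 5, ...):
Using the generating function prod_{k>=0} 1/(1-x^(2k+1)),
the count is 18200

18200


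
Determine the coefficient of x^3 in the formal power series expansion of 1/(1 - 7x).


The geometric series identity gives 1/(1 - c x) = sum_{k>=0} c^k x^k, so the coefficient of x^k is c^k.
Here c = 7 and k = 3.
Computing: 7^3 = 343

343


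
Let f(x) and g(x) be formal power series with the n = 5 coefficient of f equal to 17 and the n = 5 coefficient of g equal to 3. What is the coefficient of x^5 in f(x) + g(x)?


Addition of formal power series is termwise.
The coefficient of x^5 in f + g = 17 + 3
= 20

20


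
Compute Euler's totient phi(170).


phi(n) counts integers in [1, n] coprime to n. Using the multiplicative formula phi(n) = n * prod_{p | n} (1 - 1/p):
170 = 2 * 5 * 17, so
phi(170) = 170 * (1 - 1/2) * (1 - 1/5) * (1 - 1/17) = 64.

64


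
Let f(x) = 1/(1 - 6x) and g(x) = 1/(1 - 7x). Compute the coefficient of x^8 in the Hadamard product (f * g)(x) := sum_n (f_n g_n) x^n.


f has coefficients f_k = 6^k and g has coefficients g_k = 7^k, so the Hadamard product has coefficient (f*g)_k = 6^k * 7^k = 42^k.
For k = 8: 42^8 = 9682651996416.

9682651996416


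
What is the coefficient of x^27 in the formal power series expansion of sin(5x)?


The Maclaurin series is sin(t) = sum_{k>=0} (-1)^k t^(2k+1) / (2k+1)!, so substituting t = 5x, only odd powers of x are nonzero, with coefficient of x^(2k+1) equal to (-1)^k 5^(2k+1) / (2k+1)!.
Write 27 = 2*13 + 1, giving the coefficient (-1)^13 * 5^27 / 27! = -7450580596923828125/10888869450418352160768000000 = -476837158203125/696887644826774538289152.

-476837158203125/696887644826774538289152


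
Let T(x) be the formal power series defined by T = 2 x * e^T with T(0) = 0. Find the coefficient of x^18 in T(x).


Apply the Lagrange inversion formula: if T = 2 x * phi(T) with phi(t) = e^t, then
[x^n] T = 2^n * (1/n) [t^(n-1)] phi(t)^n = 2^n * (1/n) [t^(n-1)] e^(n t) = 2^n * (1/n) * n^(n-1) / (n-1)! = 2^n * n^(n-1) / n!.
When c = 1 this is the Cayley count of rooted labeled trees on n vertices, divided by n!.
For n = 18: 2^18 * 18^17 / 18! = 262144 * 2185911559738696531968/6402373705728000 = 1332669751402954752/14889875.

1332669751402954752/14889875


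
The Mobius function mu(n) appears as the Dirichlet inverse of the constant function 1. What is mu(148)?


148 has a squared prime factor, so mu(148) = 0.
Factorization reveals a repeated prime.

0


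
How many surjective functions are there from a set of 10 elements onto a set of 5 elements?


By inclusion-exclusion on which target elements are missed, the number of surjections from an n-set onto a k-set is
surj(n, k) = sum_{j=0}^{k} (-1)^j C(k, j) (k - j)^n.
Equivalently surj(n, k) = k! * S(n, k), where S(n, k) is the Stirling number of the second kind.
For n = 10, k = 5:
S(10, 5) = 42525, so
surj = 5! * 42525 = 120 * 42525 = 5103000.

5103000


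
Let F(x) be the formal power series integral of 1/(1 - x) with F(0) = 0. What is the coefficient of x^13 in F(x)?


1/(1 - x) = sum_{k>=0} x^k. Integrating termwise and using F(0) = 0 gives
F(x) = sum_{k>=0} x^(k+1) / (k+1) = sum_{m>=1} x^m / m = -ln(1 - x).
So the coefficient of x^13 is 1/13 = 1/13.

1/13


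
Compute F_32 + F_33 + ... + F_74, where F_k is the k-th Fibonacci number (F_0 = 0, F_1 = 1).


Use the identity sum_{k=0}^{N} F_k = F_{N+2} - 1 (which follows from F_{k+2} - F_{k+1} = F_k). Then
sum_{k=32}^{74} F_k = (F_{76} - 1) - (F_{33} - 1) = F_{76} - F_{33}.
Computing: F_{76} = 3416454622906707, F_{33} = 3524578, so
Sum = 3416454622906707 - 3524578 = 3416454619382129.

3416454619382129


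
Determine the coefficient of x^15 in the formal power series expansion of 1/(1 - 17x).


The geometric series identity gives 1/(1 - c x) = sum_{k>=0} c^k x^k, so the coefficient of x^k is c^k.
Here c = 17 and k = 15.
Computing: 17^15 = 2862423051509815793

2862423051509815793


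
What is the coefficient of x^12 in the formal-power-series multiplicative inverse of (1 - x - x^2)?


Let the inverse be f(x) = sum_{k>=0} a_k x^k. From f(x) * (1 - x - x^2) = 1 and matching coefficients:
 x^0: a_0 = 1.
 x^1: a_1 - a_0 = 0, so a_1 = 1.
 x^k (k >= 2): a_k - a_{k-1} - a_{k-2} = 0, i.e. a_k = a_{k-1} + a_{k-2}.
This is the Fibonacci-type recurrence shifted so that a_0 = a_1 = 1.
Iterating: a_0=1, a_1=1, a_2=2, a_3=3, a_4=5, a_5=8, a_6=13, a_7=21, a_8=34, a_9=55, ...
a_12 = 233.

233


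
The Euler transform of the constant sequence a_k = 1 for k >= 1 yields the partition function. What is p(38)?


The Euler transform converts the sequence a_k = 1 into the number of integer partitions.
Using the recurrence or dynamic programming:
p(38) = 26015

26015


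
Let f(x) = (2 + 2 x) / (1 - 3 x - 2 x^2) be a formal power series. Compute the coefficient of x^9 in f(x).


Write f(x) = sum_{k>=0} a_k x^k. Multiplying both sides by 1 - 3 x - 2 x^2 gives
(1 - 3 x - 2 x^2) sum_{k>=0} a_k x^k = 2 + 2 x.
Matching coefficients:
 x^0: a_0 = 2
 x^1: a_1 - 3 a_0 = 2  =>  a_1 = 3*2 + 2 = 8
 x^k (k >= 2): a_k = 3 a_{k-1} + 2 a_{k-2}.
Iterating: a_2 = 28, a_3 = 100, a_4 = 356, a_5 = 1268, a_6 = 4516, a_7 = 16084, a_8 = 57284, a_9 = 204020.
So the coefficient of x^9 is 204020.

204020


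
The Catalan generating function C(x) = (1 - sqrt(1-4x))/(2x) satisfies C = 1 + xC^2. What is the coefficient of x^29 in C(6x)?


Substituting x -> 6x scales the n-th coefficient by 6^n, so [x^29] C(6x) = 6^29 * C_29.
C_29 = C(2*29, 29)/(30) = 30067266499541040/30 = 1002242216651368.
So 6^29 * 1002242216651368 = 36845653286788892983296 * 1002242216651368 = 36928269224119063117874541668679548928.

36928269224119063117874541668679548928


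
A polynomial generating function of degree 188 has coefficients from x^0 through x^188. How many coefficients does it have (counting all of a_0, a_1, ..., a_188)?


A polynomial of degree 188 takes the form a_0 + a_1 x + ... + a_188 x^188.
The number of coefficients is 188 + 1 = 189.

189


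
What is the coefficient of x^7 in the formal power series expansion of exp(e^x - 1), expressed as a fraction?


exp(e^x - 1) is the exponential generating function for the Bell numbers Bell_k: exp(e^x - 1) = sum_{k>=0} Bell_k x^k / k!.
So the coefficient of x^7 in exp(e^x - 1) is Bell_7 / 7!.
Computing: Bell_7 = 877 and 7! = 5040, giving
877/5040 = 877/5040.

877/5040


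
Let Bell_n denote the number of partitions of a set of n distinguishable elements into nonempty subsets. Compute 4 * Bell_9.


Bell_9 can be computed from the Bell triangle or from Dobinski's identity Bell_n = (1/e) * sum_{k>=0} k^n / k!.
Computing Bell_9 = 21147.
Then 4 * 21147 = 84588.

84588


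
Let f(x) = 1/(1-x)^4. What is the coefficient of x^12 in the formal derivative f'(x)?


Differentiate: d/dx [ 1/(1-x)^r ] = r / (1-x)^(r+1).
Here r = 4, so f'(x) = 4 / (1-x)^5.
The expansion of 1/(1-x)^(r+1) has coefficient of x^n equal to C(n+r, r).
So the coefficient of x^12 in f'(x) is
4 * C(16, 4) = 4 * 1820 = 7280

7280


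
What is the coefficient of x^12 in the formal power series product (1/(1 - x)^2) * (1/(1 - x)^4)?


Combine the factors: (1/(1 - x)^2) * (1/(1 - x)^4) = 1/(1 - x)^6.
Then use 1/(1 - x)^r = sum_{k>=0} C(k + r - 1, r - 1) x^k with r = 6 and k = 12:
C(17, 5) = 6188.

6188


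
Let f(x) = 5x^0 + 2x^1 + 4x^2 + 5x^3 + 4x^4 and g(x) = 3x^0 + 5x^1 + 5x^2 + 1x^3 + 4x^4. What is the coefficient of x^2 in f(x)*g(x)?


Cauchy product at x^2:
5*5 + 2*5 + 4*3
= 47

47


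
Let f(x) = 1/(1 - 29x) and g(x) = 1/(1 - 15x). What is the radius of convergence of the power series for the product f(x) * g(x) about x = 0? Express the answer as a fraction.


The radius of 1/(1 - 29x) is 1/29 (nearest singularity at x = 1/29), and the radius of 1/(1 - 15x) is 1/15.
The product f(x)*g(x) = 1/((1 - 29x)(1 - 15x)) has singularities at both 1/29 and 1/15, so its radius of convergence is the distance to the nearest one:
min(1/29, 1/15) = 1/29.

1/29


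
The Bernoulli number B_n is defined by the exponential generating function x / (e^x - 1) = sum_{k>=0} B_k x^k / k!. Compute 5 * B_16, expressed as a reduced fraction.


Bernoulli numbers can also be computed recursively via B_0 = 1 and sum_{j=0}^{m} C(m+1, j) B_j = 0 for m >= 1. Odd-index Bernoulli numbers vanish for k >= 3.
Computing B_16 = -3617/510, so 5 * B_16 = 5 * -3617/510 = -3617/102.

-3617/102


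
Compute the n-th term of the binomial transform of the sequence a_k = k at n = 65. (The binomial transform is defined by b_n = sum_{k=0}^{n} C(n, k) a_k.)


With a_k = k, b_n = sum_{k=0}^{n} C(n, k) k. Using k * C(n, k) = n * C(n-1, k-1) gives b_n = n * sum_{k>=1} C(n-1, k-1) = n * 2^(n-1).
For n = 65: 65 * 2^64 = 65 * 18446744073709551616 = 1199038364791120855040.

1199038364791120855040


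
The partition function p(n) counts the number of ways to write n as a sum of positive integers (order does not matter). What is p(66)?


Using the generating function prod_{k>=1} 1/(1-x^k), we compute p(66).
By dynamic programming over parts 1 through 66:
p(66) = 2323520

2323520


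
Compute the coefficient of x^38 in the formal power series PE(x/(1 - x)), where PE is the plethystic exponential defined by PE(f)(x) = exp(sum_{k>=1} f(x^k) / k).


For f(x) = x/(1 - x) we have
sum_{k>=1} f(x^k) / k = sum_{k>=1} (1/k) * x^k / (1 - x^k) = sum_{k, m >= 1} x^(k m) / k,
which after exponentiating simplifies to
PE(x/(1 - x)) = prod_{k>=1} 1 / (1 - x^k).
This is the generating function for the partition function p(n), so the coefficient of x^38 is p(38).
Computing p(38) by dynamic programming over parts 1, 2, ..., 38: p(38) = 26015.

26015


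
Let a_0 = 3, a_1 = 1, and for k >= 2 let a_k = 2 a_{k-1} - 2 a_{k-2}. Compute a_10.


Iterating the recurrence forward:
a_0 = 3
a_1 = 1
a_2 = 2*1 - 2*3 = -4
a_3 = 2*-4 - 2*1 = -10
a_4 = 2*-10 - 2*-4 = -12
a_5 = 2*-12 - 2*-10 = -4
a_6 = 2*-4 - 2*-12 = 16
a_7 = 2*16 - 2*-4 = 40
a_8 = 2*40 - 2*16 = 48
a_9 = 2*48 - 2*40 = 16
a_10 = 2*16 - 2*48 = -64
So a_10 = -64.

-64


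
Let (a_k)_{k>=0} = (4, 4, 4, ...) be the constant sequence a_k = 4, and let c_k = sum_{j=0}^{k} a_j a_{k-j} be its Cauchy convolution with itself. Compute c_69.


Since a_j = 4 for all j >= 0, the convolution sum becomes
c_k = sum_{j=0}^{k} 4 * 4 = 16 * (k + 1).
Equivalently, the generating function of (a_k) is 4/(1 - x) and its square is 16/(1 - x)^2 = sum_{k>=0} 16(k + 1) x^k.
For k = 69: 16 * 70 = 1120.

1120


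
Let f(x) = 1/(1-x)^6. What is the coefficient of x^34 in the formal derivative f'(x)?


Differentiate: d/dx [ 1/(1-x)^r ] = r / (1-x)^(r+1).
Here r = 6, so f'(x) = 6 / (1-x)^7.
The expansion of 1/(1-x)^(r+1) has coefficient of x^n equal to C(n+r, r).
So the coefficient of x^34 in f'(x) is
6 * C(40, 6) = 6 * 3838380 = 23030280

23030280


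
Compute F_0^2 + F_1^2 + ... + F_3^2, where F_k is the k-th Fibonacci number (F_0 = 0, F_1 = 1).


There is a standard identity sum_{k=0}^{N} F_k^2 = F_N * F_{N+1} (proved inductively from the telescoping relation F_k^2 = F_k F_{k+1} - F_{k-1} F_k). Then
sum_{k=0}^{3} F_k^2 = F_3 F_4 - F_0 F_0.
Computing: F_3 = 2, F_4 = 3.
Sum = 2 * 3 = 6.

6


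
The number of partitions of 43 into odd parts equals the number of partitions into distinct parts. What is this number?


Computing partitions of 43 into odd parts (1, 3, 5, ...):
Using the generating function prod_{k>=0} 1/(1-x^(2k+1)),
the count is 1610

1610


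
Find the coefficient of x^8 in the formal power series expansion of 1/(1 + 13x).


Write 1/(1 + c x) = 1/(1 - (-c) x) and apply the geometric-series identity
1/(1 - y) = sum_{k>=0} y^k to get 1/(1 + c x) = sum_{k>=0} (-c)^k x^k.
So the coefficient of x^k is (-c)^k = (-1)^k * c^k.
Here c = 13 and k = 8:
(-13)^8 = 1 * 815730721 = 815730721

815730721


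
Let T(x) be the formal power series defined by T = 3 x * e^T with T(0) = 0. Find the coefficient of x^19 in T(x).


Apply the Lagrange inversion formula: if T = 3 x * phi(T) with phi(t) = e^t, then
[x^n] T = 3^n * (1/n) [t^(n-1)] phi(t)^n = 3^n * (1/n) [t^(n-1)] e^(n t) = 3^n * (1/n) * n^(n-1) / (n-1)! = 3^n * n^(n-1) / n!.
When c = 1 this is the Cayley count of rooted labeled trees on n vertices, divided by n!.
For n = 19: 3^19 * 19^18 / 19! = 1162261467 * 104127350297911241532841/121645100408832000 = 970834090696004352832536033/975822848000.

970834090696004352832536033/975822848000


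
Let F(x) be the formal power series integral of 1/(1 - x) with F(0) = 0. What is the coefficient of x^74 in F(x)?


1/(1 - x) = sum_{k>=0} x^k. Integrating termwise and using F(0) = 0 gives
F(x) = sum_{k>=0} x^(k+1) / (k+1) = sum_{m>=1} x^m / m = -ln(1 - x).
So the coefficient of x^74 is 1/74 = 1/74.

1/74


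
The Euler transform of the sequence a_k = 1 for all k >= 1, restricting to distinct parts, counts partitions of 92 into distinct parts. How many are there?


Partitions of 92 into distinct parts can be computed via generating function.
Product (1+x)(1+x^2)(1+x^3)...
The coefficient of x^92 = 225585

225585


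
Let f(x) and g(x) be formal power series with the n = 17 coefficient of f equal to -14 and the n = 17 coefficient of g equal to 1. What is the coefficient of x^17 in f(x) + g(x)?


Addition of formal power series is termwise.
The coefficient of x^17 in f + g = -14 + 1
= -13

-13


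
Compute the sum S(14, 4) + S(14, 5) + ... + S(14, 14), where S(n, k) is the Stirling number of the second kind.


By definition, S(n, k) counts partitions of an n-set into exactly k nonempty blocks.
Computing row n = 14 for k = 4..14:
S(14, k): 10391745, 40075035, 63436373, 49329280, 20912320, 5135130, 752752, 66066, 3367, 91, 1
Sum = 190102160.

190102160


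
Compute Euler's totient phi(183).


phi(n) counts integers in [1, n] coprime to n. Using the multiplicative formula phi(n) = n * prod_{p | n} (1 - 1/p):
183 = 3 * 61, so
phi(183) = 183 * (1 - 1/3) * (1 - 1/61) = 120.

120


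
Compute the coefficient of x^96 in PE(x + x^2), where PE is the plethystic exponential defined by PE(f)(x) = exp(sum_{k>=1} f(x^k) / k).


With f(x) = x + x^2, the exponent is sum_{k>=1} (x^k + x^(2k)) / k = -ln(1 - x) - ln(1 - x^2). Exponentiating:
PE(x + x^2) = 1 / ((1 - x)(1 - x^2)).
This is the generating function for partitions of n into parts of size 1 or 2. The number of 2's can be any j in 0..48, and the rest are 1's, so
[x^96] = floor(96/2) + 1 = 49.

49


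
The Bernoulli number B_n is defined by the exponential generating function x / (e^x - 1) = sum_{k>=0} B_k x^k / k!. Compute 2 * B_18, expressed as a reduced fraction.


Bernoulli numbers can also be computed recursively via B_0 = 1 and sum_{j=0}^{m} C(m+1, j) B_j = 0 for m >= 1. Odd-index Bernoulli numbers vanish for k >= 3.
Computing B_18 = 43867/798, so 2 * B_18 = 2 * 43867/798 = 43867/399.

43867/399


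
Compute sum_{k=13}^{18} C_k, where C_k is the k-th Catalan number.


C_13 through C_18: 742900, 2674440, 9694845, 35357670, 129644790, 477638700
Sum = 742900 + 2674440 + 9694845 + 35357670 + 129644790 + 477638700
= 655753345

655753345


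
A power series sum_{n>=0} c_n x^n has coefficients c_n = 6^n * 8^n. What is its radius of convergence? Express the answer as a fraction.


By the root test (Cauchy-Hadamard), the radius is R = 1 / limsup_n |c_n|^(1/n).
Here |c_n|^(1/n) = (6^n * 8^n)^(1/n) = 6 * 8 = 48 for all n.
So R = 1/48 = 1/48.

1/48


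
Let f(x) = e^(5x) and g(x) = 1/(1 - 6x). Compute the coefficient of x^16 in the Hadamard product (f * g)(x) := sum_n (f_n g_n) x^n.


Expanding: f_k = 5^k/k! (from e^(5x)) and g_k = 6^k (from 1/(1 - 6x)). So the Hadamard coefficient (f * g)_k = 5^k 6^k / k! = (30)^k / k!.
For k = 16: 30^16/16! = 430467210000000000000000/20922789888000 = 144162597656250/7007.

144162597656250/7007


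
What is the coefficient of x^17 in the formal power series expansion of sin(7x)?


The Maclaurin series is sin(t) = sum_{k>=0} (-1)^k t^(2k+1) / (2k+1)!, so substituting t = 7x, only odd powers of x are nonzero, with coefficient of x^(2k+1) equal to (-1)^k 7^(2k+1) / (2k+1)!.
Write 17 = 2*8 + 1, giving the coefficient (-1)^8 * 7^17 / 17! = 232630513987207/355687428096000 = 4747561509943/7258927104000.

4747561509943/7258927104000


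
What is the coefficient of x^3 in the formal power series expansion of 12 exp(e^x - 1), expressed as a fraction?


exp(e^x - 1) is the exponential generating function for the Bell numbers Bell_k: exp(e^x - 1) = sum_{k>=0} Bell_k x^k / k!.
So the coefficient of x^3 in 12 exp(e^x - 1) is 12 Bell_3 / 3!.
Computing: Bell_3 = 5 and 3! = 6, giving
12 * 5/6 = 10.

10


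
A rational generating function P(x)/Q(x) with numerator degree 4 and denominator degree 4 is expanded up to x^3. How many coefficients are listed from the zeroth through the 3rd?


Expanding up to x^3 gives the coefficients for x^0, x^1, ..., x^3.
That is 3 + 1 = 4 coefficients in total.

4


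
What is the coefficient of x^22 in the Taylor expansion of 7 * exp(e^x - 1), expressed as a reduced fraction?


exp(e^x - 1) = sum_{k>=0} Bell_k x^k / k!, where Bell_k is the k-th Bell number.
So the coefficient of x^22 is 7 * Bell_22 / 22!.
Computing: Bell_22 = 4506715738447323 and 22! = 1124000727777607680000, giving
7 * 4506715738447323/1124000727777607680000 = 88366975263673/3148461422346240000.

88366975263673/3148461422346240000


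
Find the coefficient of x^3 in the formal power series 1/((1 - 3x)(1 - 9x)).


By partial fractions or Cauchy convolution:
The coefficient equals sum_{k=0}^{3} 3^k * 9^(3-k).
= 1080

1080


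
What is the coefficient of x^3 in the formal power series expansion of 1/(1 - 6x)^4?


The general identity 1/(1 - c x)^r = sum_{k>=0} c^k C(k + r - 1, r - 1) x^k follows by substituting y = c x into 1/(1 - y)^r = sum_{k>=0} C(k + r - 1, r - 1) y^k.
For c = 6, r = 4, k = 3:
6^3 * C(6, 3) = 216 * 20 = 4320.

4320


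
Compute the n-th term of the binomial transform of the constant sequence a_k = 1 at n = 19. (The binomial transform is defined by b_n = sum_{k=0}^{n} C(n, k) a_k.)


With a_k = 1 for all k, b_n = sum_{k=0}^{n} C(n, k) = 2^n by the binomial theorem.
For n = 19: 2^19 = 524288.

524288


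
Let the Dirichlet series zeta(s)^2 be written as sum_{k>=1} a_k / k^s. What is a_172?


The Dirichlet convolution of the constant function 1 with itself gives (1 * 1)(k) = sum_{d | k} 1 = d(k), the number of positive divisors of k.
Since zeta(s) = sum_{k>=1} 1/k^s, we have zeta(s)^2 = sum_{k>=1} d(k)/k^s, so a_k = d(k).
For k = 172: the divisors are 1, 2, 4, 43, 86, 172.
Count = 6.

6


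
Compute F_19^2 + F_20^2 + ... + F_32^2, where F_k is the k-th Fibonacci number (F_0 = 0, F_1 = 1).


There is a standard identity sum_{k=0}^{N} F_k^2 = F_N * F_{N+1} (proved inductively from the telescoping relation F_k^2 = F_k F_{k+1} - F_{k-1} F_k). Then
sum_{k=19}^{32} F_k^2 = F_32 F_33 - F_18 F_19.
Computing: F_32 = 2178309, F_33 = 3524578, F_18 = 2584, F_19 = 4181.
Sum = 2178309 * 3524578 - 2584 * 4181 = 7677609174898.

7677609174898


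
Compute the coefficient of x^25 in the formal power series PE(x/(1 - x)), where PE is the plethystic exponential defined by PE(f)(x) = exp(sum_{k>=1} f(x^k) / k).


For f(x) = x/(1 - x) we have
sum_{k>=1} f(x^k) / k = sum_{k>=1} (1/k) * x^k / (1 - x^k) = sum_{k, m >= 1} x^(k m) / k,
which after exponentiating simplifies to
PE(x/(1 - x)) = prod_{k>=1} 1 / (1 - x^k).
This is the generating function for the partition function p(n), so the coefficient of x^25 is p(25).
Computing p(25) by dynamic programming over parts 1, 2, ..., 25: p(25) = 1958.

1958


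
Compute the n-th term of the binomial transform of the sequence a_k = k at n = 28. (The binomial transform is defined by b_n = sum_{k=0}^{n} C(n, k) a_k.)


With a_k = k, b_n = sum_{k=0}^{n} C(n, k) k. Using k * C(n, k) = n * C(n-1, k-1) gives b_n = n * sum_{k>=1} C(n-1, k-1) = n * 2^(n-1).
For n = 28: 28 * 2^27 = 28 * 134217728 = 3758096384.

3758096384


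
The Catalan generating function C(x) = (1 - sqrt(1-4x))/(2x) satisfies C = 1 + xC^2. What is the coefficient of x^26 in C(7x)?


Substituting x -> 7x scales the n-th coefficient by 7^n, so [x^26] C(7x) = 7^26 * C_26.
C_26 = C(2*26, 26)/(27) = 495918532948104/27 = 18367353072152.
So 7^26 * 18367353072152 = 9387480337647754305649 * 18367353072152 = 172423165819460974311085845758186648.

172423165819460974311085845758186648


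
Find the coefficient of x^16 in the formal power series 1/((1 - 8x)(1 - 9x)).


By partial fractions or Cauchy convolution:
The coefficient equals sum_{k=0}^{16} 8^k * 9^(16-k).
= 14425381885981321

14425381885981321


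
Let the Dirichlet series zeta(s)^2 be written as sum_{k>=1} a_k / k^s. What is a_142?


The Dirichlet convolution of the constant function 1 with itself gives (1 * 1)(k) = sum_{d | k} 1 = d(k), the number of positive divisors of k.
Since zeta(s) = sum_{k>=1} 1/k^s, we have zeta(s)^2 = sum_{k>=1} d(k)/k^s, so a_k = d(k).
For k = 142: the divisors are 1, 2, 71, 142.
Count = 4.

4


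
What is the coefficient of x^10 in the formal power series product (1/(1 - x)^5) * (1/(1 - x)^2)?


Combine the factors: (1/(1 - x)^5) * (1/(1 - x)^2) = 1/(1 - x)^7.
Then use 1/(1 - x)^r = sum_{k>=0} C(k + r - 1, r - 1) x^k with r = 7 and k = 10:
C(16, 6) = 8008.

8008


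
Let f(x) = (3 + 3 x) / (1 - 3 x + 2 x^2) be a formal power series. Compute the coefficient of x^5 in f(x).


Write f(x) = sum_{k>=0} a_k x^k. Multiplying both sides by 1 - 3 x + 2 x^2 gives
(1 - 3 x + 2 x^2) sum_{k>=0} a_k x^k = 3 + 3 x.
Matching coefficients:
 x^0: a_0 = 3
 x^1: a_1 - 3 a_0 = 3  =>  a_1 = 3*3 + 3 = 12
 x^k (k >= 2): a_k = 3 a_{k-1} - 2 a_{k-2}.
Iterating: a_2 = 30, a_3 = 66, a_4 = 138, a_5 = 282.
So the coefficient of x^5 is 282.

282


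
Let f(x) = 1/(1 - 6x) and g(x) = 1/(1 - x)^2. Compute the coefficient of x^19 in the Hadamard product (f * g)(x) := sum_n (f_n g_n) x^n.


f has coefficients f_k = 6^k. For g = 1/(1 - x)^2 the coefficient is g_k = C(k + 1, 1) = k + 1. The Hadamard coefficient is (f * g)_k = 6^k * (k + 1).
For k = 19: 6^19 * 20 = 609359740010496 * 20 = 12187194800209920.

12187194800209920


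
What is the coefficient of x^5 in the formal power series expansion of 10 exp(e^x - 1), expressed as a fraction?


exp(e^x - 1) is the exponential generating function for the Bell numbers Bell_k: exp(e^x - 1) = sum_{k>=0} Bell_k x^k / k!.
So the coefficient of x^5 in 10 exp(e^x - 1) is 10 Bell_5 / 5!.
Computing: Bell_5 = 52 and 5! = 120, giving
10 * 52/120 = 13/3.

13/3


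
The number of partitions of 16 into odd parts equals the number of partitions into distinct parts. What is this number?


Computing partitions of 16 into odd parts (1, 3, 5, ...):
Using the generating function prod_{k>=0} 1/(1-x^(2k+1)),
the count is 32

32


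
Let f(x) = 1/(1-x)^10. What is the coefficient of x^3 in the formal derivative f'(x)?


Differentiate: d/dx [ 1/(1-x)^r ] = r / (1-x)^(r+1).
Here r = 10, so f'(x) = 10 / (1-x)^11.
The expansion of 1/(1-x)^(r+1) has coefficient of x^n equal to C(n+r, r).
So the coefficient of x^3 in f'(x) is
10 * C(13, 10) = 10 * 286 = 2860

2860


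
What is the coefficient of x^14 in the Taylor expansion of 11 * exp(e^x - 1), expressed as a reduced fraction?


exp(e^x - 1) = sum_{k>=0} Bell_k x^k / k!, where Bell_k is the k-th Bell number.
So the coefficient of x^14 is 11 * Bell_14 / 14!.
Computing: Bell_14 = 190899322 and 14! = 87178291200, giving
11 * 190899322/87178291200 = 95449661/3962649600.

95449661/3962649600


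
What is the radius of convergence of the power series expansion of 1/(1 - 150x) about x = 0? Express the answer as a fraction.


Expanding 1/(1 - 150x) = sum_{k>=0} 150^k x^k, the series converges when |150x| < 1, i.e., |x| < 1/150.
So the radius of convergence is 1/150 = 1/150.

1/150


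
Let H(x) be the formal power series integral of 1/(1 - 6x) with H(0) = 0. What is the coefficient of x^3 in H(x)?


1/(1 - 6x) = sum_{k>=0} 6^k x^k. Integrating termwise with H(0) = 0:
H(x) = sum_{k>=0} 6^k x^(k+1) / (k+1) = sum_{m>=1} 6^(m-1) x^m / m.
For m = 3: 6^2/3 = 36/3 = 12.

12
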